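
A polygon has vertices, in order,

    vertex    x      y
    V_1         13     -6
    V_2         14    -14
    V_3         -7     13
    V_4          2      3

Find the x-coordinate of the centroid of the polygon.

Apply Gauss's area formula. First the cross-terms c_i = x_i·y_{i+1} − x_{i+1}·y_i:
  -98, 84, -47, -51  ⇒  2A = -112, A = -56.
Then Σ (x_i + x_{i+1})·c_i = -2588, so x̄ = -2588 / (6·(-56)) = 647/84.

647/84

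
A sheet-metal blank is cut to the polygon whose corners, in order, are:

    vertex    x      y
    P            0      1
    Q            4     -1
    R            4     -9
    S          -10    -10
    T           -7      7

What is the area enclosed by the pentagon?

156.5

Apply the surveyor's formula: 2A = Σ (x_i·y_{i+1} − x_{i+1}·y_i), indices taken mod 5.
Σ = (-4) + (-32) + (-130) + (-140) + (-7) = -313
Area = |Σ|/2 = 156.5.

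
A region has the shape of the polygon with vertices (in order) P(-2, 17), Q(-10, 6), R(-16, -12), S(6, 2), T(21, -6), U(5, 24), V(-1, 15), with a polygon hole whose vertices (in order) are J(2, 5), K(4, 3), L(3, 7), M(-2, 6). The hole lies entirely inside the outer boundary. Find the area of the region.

Outer boundary:
Σ = (158) + (216) + (40) + (-78) + (534) + (99) + (13) = 982
Area = |Σ|/2 = 491.
Hole:
Apply the shoelace formula: 2A = Σ (x_i·y_{i+1} − x_{i+1}·y_i), indices taken mod 4.
Σ = (-14) + (19) + (32) + (-22) = 15
Area = |Σ|/2 = 7.5.
Net area = 491 − 7.5 = 483.5.

483.5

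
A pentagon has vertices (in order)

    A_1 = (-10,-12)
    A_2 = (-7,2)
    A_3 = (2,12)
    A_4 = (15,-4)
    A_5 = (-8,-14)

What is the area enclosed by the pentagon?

333

Σ = (-104) + (-88) + (-188) + (-242) + (-44) = -666
Area = |Σ|/2 = 333.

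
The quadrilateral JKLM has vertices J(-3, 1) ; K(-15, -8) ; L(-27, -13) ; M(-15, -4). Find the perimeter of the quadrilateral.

56

|JK| = √((-12)² + (-9)²) = √225 = 15
|KL| = √((-12)² + (-5)²) = √169 = 13
|LM| = √((12)² + (9)²) = √225 = 15
|MJ| = √((12)² + (5)²) = √169 = 13
Perimeter = 15 + 13 + 15 + 13 = 56.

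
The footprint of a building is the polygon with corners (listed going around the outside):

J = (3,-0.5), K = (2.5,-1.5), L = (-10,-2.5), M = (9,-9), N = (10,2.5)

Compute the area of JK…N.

Apply the shoelace formula: 2A = Σ (x_i·y_{i+1} − x_{i+1}·y_i), indices taken mod 5.
Σ = (-3.25) + (-21.25) + (112.5) + (112.5) + (-12.5) = 188
Area = |Σ|/2 = 94.

94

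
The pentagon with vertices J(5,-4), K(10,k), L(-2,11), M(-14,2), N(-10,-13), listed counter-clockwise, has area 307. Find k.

Write out the shoelace sum; only the two edges meeting at K involve k:
2·Area = [(5·k − 10·(-4)) + (10·11 − (-2)·k)] + 457
       = 7·k + 607 = 614
⇒ k = 1.

1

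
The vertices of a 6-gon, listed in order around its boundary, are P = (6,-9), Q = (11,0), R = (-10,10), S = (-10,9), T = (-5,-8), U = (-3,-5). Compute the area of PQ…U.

Σ = (99) + (110) + (10) + (125) + (1) + (57) = 402
Area = |Σ|/2 = 201.

201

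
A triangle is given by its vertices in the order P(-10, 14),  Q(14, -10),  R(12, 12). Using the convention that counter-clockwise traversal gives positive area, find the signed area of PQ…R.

Σ = (-96) + (288) + (288) = 480
Signed area = Σ/2 = 240 (positive ⇒ counter-clockwise traversal).

240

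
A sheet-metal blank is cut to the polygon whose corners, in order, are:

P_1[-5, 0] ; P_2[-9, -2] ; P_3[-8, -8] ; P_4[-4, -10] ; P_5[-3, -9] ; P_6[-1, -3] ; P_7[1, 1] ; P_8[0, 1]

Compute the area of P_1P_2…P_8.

Apply the shoelace (surveyor's) formula: 2A = Σ (x_i·y_{i+1} − x_{i+1}·y_i), indices taken mod 8.
P_1→P_2: (-5)(-2) − (-9)(0) = 10
P_2→P_3: (-9)(-8) − (-8)(-2) = 56
P_3→P_4: (-8)(-10) − (-4)(-8) = 48
P_4→P_5: (-4)(-9) − (-3)(-10) = 6
P_5→P_6: (-3)(-3) − (-1)(-9) = 0
P_6→P_7: (-1)(1) − (1)(-3) = 2
P_7→P_8: (1)(1) − (0)(1) = 1
P_8→P_1: (0)(0) − (-5)(1) = 5
Σ = 128
Area = |Σ|/2 = 64.

64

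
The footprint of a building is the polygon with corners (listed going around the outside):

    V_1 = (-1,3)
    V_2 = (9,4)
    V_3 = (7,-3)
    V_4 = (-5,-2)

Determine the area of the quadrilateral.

Apply the shoelace formula: 2A = Σ (x_i·y_{i+1} − x_{i+1}·y_i), indices taken mod 4.
Σ = (-31) + (-55) + (-29) + (-17) = -132
Area = |Σ|/2 = 66.

66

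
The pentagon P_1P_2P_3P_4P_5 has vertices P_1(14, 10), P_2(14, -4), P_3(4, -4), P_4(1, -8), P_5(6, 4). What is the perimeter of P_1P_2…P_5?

|P_1P_2| = √((0)² + (-14)²) = √196 = 14
|P_2P_3| = √((-10)² + (0)²) = √100 = 10
|P_3P_4| = √((-3)² + (-4)²) = √25 = 5
|P_4P_5| = √((5)² + (12)²) = √169 = 13
|P_5P_1| = √((8)² + (6)²) = √100 = 10
Perimeter = 14 + 10 + 5 + 13 + 10 = 52.

52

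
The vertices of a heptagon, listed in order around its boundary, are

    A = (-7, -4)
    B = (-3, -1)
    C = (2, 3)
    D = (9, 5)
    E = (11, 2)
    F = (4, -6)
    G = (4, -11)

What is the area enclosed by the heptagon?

126.5

Apply the surveyor's formula: 2A = Σ (x_i·y_{i+1} − x_{i+1}·y_i), indices taken mod 7.
A→B: (-7)(-1) − (-3)(-4) = -5
B→C: (-3)(3) − (2)(-1) = -7
C→D: (2)(5) − (9)(3) = -17
D→E: (9)(2) − (11)(5) = -37
E→F: (11)(-6) − (4)(2) = -74
F→G: (4)(-11) − (4)(-6) = -20
G→A: (4)(-4) − (-7)(-11) = -93
Σ = -253
Area = |Σ|/2 = 126.5.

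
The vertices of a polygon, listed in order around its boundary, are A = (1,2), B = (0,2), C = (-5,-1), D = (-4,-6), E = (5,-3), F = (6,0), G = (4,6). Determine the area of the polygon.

Apply the shoelace (surveyor's) formula: 2A = Σ (x_i·y_{i+1} − x_{i+1}·y_i), indices taken mod 7.
Σ = (2) + (10) + (26) + (42) + (18) + (36) + (2) = 136
Area = |Σ|/2 = 68.

68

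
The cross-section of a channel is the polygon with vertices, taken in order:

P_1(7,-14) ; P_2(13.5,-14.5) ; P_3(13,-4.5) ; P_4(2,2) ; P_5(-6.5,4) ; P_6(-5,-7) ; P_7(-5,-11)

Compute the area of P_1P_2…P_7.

Apply the shoelace formula: 2A = Σ (x_i·y_{i+1} − x_{i+1}·y_i), indices taken mod 7.
Σ = (87.5) + (127.75) + (35) + (21) + (65.5) + (20) + (147) = 503.75
Area = |Σ|/2 = 251.875.

251.875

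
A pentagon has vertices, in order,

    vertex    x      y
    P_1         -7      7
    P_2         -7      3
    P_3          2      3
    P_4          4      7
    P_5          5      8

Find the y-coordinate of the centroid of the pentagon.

Apply the shoelace (surveyor's) formula. First the cross-terms c_i = x_i·y_{i+1} − x_{i+1}·y_i:
  28, -27, 2, -3, 91  ⇒  2A = 91, A = 45.5.
Then Σ (y_i + y_{i+1})·c_i = 1458, so ȳ = 1458 / (6·45.5) = 486/91.

486/91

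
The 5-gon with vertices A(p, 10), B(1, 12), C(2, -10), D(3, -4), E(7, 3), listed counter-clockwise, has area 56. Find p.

The doubled signed area Σ (x_i y_{i+1} − x_{i+1} y_i) is linear in p.
With p=0 it equals 85; the coefficient of p is 9 (from the two edges through A).
So 9·p + 85 = 2·56 = 112 ⇒ p = 3.

3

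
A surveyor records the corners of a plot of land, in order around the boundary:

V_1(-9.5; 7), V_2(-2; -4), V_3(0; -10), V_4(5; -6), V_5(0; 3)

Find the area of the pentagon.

Apply Gauss's area formula: 2A = Σ (x_i·y_{i+1} − x_{i+1}·y_i), indices taken mod 5.
Σ = (52) + (20) + (50) + (15) + (28.5) = 165.5
Area = |Σ|/2 = 82.75.

82.75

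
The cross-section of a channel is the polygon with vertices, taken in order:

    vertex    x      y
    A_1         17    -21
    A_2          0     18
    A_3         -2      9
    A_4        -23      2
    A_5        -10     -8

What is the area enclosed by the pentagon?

547.5

Apply the shoelace formula: 2A = Σ (x_i·y_{i+1} − x_{i+1}·y_i), indices taken mod 5.
Σ = (306) + (36) + (203) + (204) + (346) = 1095
Area = |Σ|/2 = 547.5.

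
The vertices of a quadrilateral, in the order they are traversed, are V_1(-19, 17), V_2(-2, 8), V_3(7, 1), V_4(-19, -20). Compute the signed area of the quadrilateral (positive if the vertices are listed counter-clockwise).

Σ = (-118) + (-58) + (-121) + (-703) = -1000
Signed area = Σ/2 = -500 (negative ⇒ clockwise traversal).

-500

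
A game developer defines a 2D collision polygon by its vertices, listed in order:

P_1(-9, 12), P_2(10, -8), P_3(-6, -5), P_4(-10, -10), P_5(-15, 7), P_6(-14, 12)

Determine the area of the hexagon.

249

P_1→P_2: (-9)(-8) − (10)(12) = -48
P_2→P_3: (10)(-5) − (-6)(-8) = -98
P_3→P_4: (-6)(-10) − (-10)(-5) = 10
P_4→P_5: (-10)(7) − (-15)(-10) = -220
P_5→P_6: (-15)(12) − (-14)(7) = -82
P_6→P_1: (-14)(12) − (-9)(12) = -60
Σ = -498
Area = |Σ|/2 = 249.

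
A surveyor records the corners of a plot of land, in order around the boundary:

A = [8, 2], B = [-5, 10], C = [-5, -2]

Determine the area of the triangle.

Cross-terms: 90, 60, 6  ⇒  Σ = 156
Area = |Σ|/2 = 78.

78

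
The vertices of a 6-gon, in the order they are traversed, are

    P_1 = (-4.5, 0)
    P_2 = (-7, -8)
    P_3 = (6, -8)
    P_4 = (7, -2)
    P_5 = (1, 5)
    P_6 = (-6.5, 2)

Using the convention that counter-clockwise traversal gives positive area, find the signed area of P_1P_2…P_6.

132.25

Apply the shoelace formula: 2A = Σ (x_i·y_{i+1} − x_{i+1}·y_i), indices taken mod 6.
Σ = (36) + (104) + (44) + (37) + (34.5) + (9) = 264.5
Signed area = Σ/2 = 132.25 (positive ⇒ counter-clockwise traversal).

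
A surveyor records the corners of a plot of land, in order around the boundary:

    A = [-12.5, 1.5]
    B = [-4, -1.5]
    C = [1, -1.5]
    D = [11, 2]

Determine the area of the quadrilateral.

A→B: (-12.5)(-1.5) − (-4)(1.5) = 24.75
B→C: (-4)(-1.5) − (1)(-1.5) = 7.5
C→D: (1)(2) − (11)(-1.5) = 18.5
D→A: (11)(1.5) − (-12.5)(2) = 41.5
Σ = 92.25
Area = |Σ|/2 = 46.125.

46.125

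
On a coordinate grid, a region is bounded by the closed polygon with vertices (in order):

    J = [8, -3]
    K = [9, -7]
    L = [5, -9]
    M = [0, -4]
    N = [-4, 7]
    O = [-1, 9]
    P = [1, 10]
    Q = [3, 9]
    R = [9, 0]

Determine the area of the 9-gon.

144

Apply the surveyor's formula: 2A = Σ (x_i·y_{i+1} − x_{i+1}·y_i), indices taken mod 9.
Σ = (-29) + (-46) + (-20) + (-16) + (-29) + (-19) + (-21) + (-81) + (-27) = -288
Area = |Σ|/2 = 144.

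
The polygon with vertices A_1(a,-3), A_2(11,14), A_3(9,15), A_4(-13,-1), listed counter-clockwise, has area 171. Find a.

3

Write out the shoelace sum; only the two edges meeting at A_1 involve a:
2·Area = [((-13)·(-3) − a·(-1)) + (a·14 − 11·(-3))] + 225
       = 15·a + 297 = 342
⇒ a = 3.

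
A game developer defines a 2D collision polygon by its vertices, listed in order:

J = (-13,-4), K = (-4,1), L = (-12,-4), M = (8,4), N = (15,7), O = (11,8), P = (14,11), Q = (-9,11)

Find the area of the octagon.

Apply the shoelace formula: 2A = Σ (x_i·y_{i+1} − x_{i+1}·y_i), indices taken mod 8.
Σ = (-29) + (28) + (-16) + (-4) + (43) + (9) + (253) + (179) = 463
Area = |Σ|/2 = 231.5.

231.5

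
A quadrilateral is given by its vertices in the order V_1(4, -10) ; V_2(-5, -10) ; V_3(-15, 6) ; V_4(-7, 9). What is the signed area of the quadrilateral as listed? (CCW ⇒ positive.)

Apply the shoelace formula: 2A = Σ (x_i·y_{i+1} − x_{i+1}·y_i), indices taken mod 4.
Σ = (-90) + (-180) + (-93) + (34) = -329
Signed area = Σ/2 = -164.5 (negative ⇒ clockwise traversal).

-164.5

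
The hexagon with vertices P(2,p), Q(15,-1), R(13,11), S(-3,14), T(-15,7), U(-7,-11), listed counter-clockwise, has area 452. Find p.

-4

The doubled signed area Σ (x_i y_{i+1} − x_{i+1} y_i) is linear in p.
With p=0 it equals 816; the coefficient of p is -22 (from the two edges through P).
So -22·p + 816 = 2·452 = 904 ⇒ p = -4.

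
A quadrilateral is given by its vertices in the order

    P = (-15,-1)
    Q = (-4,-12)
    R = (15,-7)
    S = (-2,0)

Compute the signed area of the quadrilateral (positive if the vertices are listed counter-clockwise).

Apply Gauss's area formula: 2A = Σ (x_i·y_{i+1} − x_{i+1}·y_i), indices taken mod 4.
Σ = (176) + (208) + (-14) + (2) = 372
Signed area = Σ/2 = 186 (positive ⇒ counter-clockwise traversal).

186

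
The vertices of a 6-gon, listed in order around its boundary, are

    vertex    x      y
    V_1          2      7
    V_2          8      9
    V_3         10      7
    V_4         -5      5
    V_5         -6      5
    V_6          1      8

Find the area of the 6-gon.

22

Apply Gauss's area formula: 2A = Σ (x_i·y_{i+1} − x_{i+1}·y_i), indices taken mod 6.
Σ = (-38) + (-34) + (85) + (5) + (-53) + (-9) = -44
Area = |Σ|/2 = 22.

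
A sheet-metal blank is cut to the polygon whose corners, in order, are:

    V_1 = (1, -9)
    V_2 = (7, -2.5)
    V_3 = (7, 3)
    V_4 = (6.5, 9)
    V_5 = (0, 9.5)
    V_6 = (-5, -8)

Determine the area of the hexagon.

152.375

Apply Gauss's area formula: 2A = Σ (x_i·y_{i+1} − x_{i+1}·y_i), indices taken mod 6.
V_1→V_2: (1)(-2.5) − (7)(-9) = 60.5
V_2→V_3: (7)(3) − (7)(-2.5) = 38.5
V_3→V_4: (7)(9) − (6.5)(3) = 43.5
V_4→V_5: (6.5)(9.5) − (0)(9) = 61.75
V_5→V_6: (0)(-8) − (-5)(9.5) = 47.5
V_6→V_1: (-5)(-9) − (1)(-8) = 53
Σ = 304.75
Area = |Σ|/2 = 152.375.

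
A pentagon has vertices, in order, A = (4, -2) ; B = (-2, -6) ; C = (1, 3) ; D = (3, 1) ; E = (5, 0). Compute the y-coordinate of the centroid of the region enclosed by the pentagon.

Apply the surveyor's formula. First the cross-terms c_i = x_i·y_{i+1} − x_{i+1}·y_i:
  -28, 0, -8, -5, -10  ⇒  2A = -51, A = -25.5.
Then Σ (y_i + y_{i+1})·c_i = 207, so ȳ = 207 / (6·(-25.5)) = -23/17.

-23/17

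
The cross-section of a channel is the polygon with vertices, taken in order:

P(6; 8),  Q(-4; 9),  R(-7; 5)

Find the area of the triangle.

21.5

Apply the shoelace (surveyor's) formula: 2A = Σ (x_i·y_{i+1} − x_{i+1}·y_i), indices taken mod 3.
Σ = (86) + (43) + (-86) = 43
Area = |Σ|/2 = 21.5.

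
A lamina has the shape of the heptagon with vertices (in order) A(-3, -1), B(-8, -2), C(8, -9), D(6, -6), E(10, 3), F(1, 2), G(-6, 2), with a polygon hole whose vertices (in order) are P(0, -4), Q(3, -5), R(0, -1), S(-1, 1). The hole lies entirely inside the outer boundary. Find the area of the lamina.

Outer boundary:
Apply Gauss's area formula: 2A = Σ (x_i·y_{i+1} − x_{i+1}·y_i), indices taken mod 7.
Cross-terms: -2, 88, 6, 78, 17, 14, 12  ⇒  Σ = 213
Area = |Σ|/2 = 106.5.
Hole:
Apply the surveyor's formula: 2A = Σ (x_i·y_{i+1} − x_{i+1}·y_i), indices taken mod 4.
Σ = (12) + (-3) + (-1) + (4) = 12
Area = |Σ|/2 = 6.
Net area = 106.5 − 6 = 100.5.

100.5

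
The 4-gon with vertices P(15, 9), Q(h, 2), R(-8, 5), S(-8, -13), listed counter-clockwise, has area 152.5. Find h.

2

Write out the shoelace sum; only the two edges meeting at Q involve h:
2·Area = [(15·2 − h·9) + (h·5 − (-8)·2)] + 267
       = -4·h + 313 = 305
⇒ h = 2.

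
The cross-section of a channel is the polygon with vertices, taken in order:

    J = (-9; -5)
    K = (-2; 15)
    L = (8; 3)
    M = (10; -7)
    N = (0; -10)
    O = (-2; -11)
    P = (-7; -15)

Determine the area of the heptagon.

312

Apply Gauss's area formula: 2A = Σ (x_i·y_{i+1} − x_{i+1}·y_i), indices taken mod 7.
Σ = (-145) + (-126) + (-86) + (-100) + (-20) + (-47) + (-100) = -624
Area = |Σ|/2 = 312.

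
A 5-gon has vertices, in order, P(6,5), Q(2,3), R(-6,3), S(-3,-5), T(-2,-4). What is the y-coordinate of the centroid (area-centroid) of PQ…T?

Apply Gauss's area formula. First the cross-terms c_i = x_i·y_{i+1} − x_{i+1}·y_i:
  8, 24, 39, 2, 14  ⇒  2A = 87, A = 43.5.
Then Σ (y_i + y_{i+1})·c_i = 126, so ȳ = 126 / (6·43.5) = 14/29.

14/29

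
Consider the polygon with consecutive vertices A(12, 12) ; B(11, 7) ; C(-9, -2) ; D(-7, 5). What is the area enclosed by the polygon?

A→B: (12)(7) − (11)(12) = -48
B→C: (11)(-2) − (-9)(7) = 41
C→D: (-9)(5) − (-7)(-2) = -59
D→A: (-7)(12) − (12)(5) = -144
Σ = -210
Area = |Σ|/2 = 105.

105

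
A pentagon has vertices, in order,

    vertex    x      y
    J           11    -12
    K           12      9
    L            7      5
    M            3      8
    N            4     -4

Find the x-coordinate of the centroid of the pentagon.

Apply the shoelace (surveyor's) formula. First the cross-terms c_i = x_i·y_{i+1} − x_{i+1}·y_i:
  243, -3, 41, -44, -4  ⇒  2A = 233, A = 116.5.
Then Σ (x_i + x_{i+1})·c_i = 5574, so x̄ = 5574 / (6·116.5) = 1858/233.

1858/233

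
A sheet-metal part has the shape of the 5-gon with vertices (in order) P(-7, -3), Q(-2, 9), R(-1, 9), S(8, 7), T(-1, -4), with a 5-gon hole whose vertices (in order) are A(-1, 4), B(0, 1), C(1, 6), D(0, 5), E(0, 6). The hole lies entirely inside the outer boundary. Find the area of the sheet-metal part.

Outer boundary:
Apply Gauss's area formula: 2A = Σ (x_i·y_{i+1} − x_{i+1}·y_i), indices taken mod 5.
Σ = (-69) + (-9) + (-79) + (-25) + (-25) = -207
Area = |Σ|/2 = 103.5.
Hole:
A→B: (-1)(1) − (0)(4) = -1
B→C: (0)(6) − (1)(1) = -1
C→D: (1)(5) − (0)(6) = 5
D→E: (0)(6) − (0)(5) = 0
E→A: (0)(4) − (-1)(6) = 6
Σ = 9
Area = |Σ|/2 = 4.5.
Net area = 103.5 − 4.5 = 99.

99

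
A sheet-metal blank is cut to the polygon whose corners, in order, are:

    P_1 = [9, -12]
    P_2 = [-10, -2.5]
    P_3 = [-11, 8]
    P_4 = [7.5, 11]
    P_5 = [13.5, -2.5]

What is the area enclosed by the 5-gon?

Cross-terms: -142.5, -107.5, -181, -167.25, -139.5  ⇒  Σ = -737.75
Area = |Σ|/2 = 368.875.

368.875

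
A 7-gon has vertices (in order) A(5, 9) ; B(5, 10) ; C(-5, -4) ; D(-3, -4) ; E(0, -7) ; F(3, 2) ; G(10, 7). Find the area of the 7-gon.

Apply Gauss's area formula: 2A = Σ (x_i·y_{i+1} − x_{i+1}·y_i), indices taken mod 7.
A→B: (5)(10) − (5)(9) = 5
B→C: (5)(-4) − (-5)(10) = 30
C→D: (-5)(-4) − (-3)(-4) = 8
D→E: (-3)(-7) − (0)(-4) = 21
E→F: (0)(2) − (3)(-7) = 21
F→G: (3)(7) − (10)(2) = 1
G→A: (10)(9) − (5)(7) = 55
Σ = 141
Area = |Σ|/2 = 70.5.

70.5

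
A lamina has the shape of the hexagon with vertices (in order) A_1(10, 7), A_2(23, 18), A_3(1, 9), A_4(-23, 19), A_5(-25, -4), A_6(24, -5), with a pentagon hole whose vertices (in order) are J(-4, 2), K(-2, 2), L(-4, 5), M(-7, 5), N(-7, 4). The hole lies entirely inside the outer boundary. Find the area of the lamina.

711

Outer boundary:
Apply Gauss's area formula: 2A = Σ (x_i·y_{i+1} − x_{i+1}·y_i), indices taken mod 6.
Σ = (19) + (189) + (226) + (567) + (221) + (218) = 1440
Area = |Σ|/2 = 720.
Hole:
Apply the shoelace formula: 2A = Σ (x_i·y_{i+1} − x_{i+1}·y_i), indices taken mod 5.
Cross-terms: -4, -2, 15, 7, 2  ⇒  Σ = 18
Area = |Σ|/2 = 9.
Net area = 720 − 9 = 711.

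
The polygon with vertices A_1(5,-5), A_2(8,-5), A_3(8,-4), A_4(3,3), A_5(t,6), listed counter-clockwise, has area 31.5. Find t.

Write out the shoelace sum; only the two edges meeting at A_5 involve t:
2·Area = [(3·6 − t·3) + (t·(-5) − 5·6)] + 59
       = -8·t + 47 = 63
⇒ t = -2.

-2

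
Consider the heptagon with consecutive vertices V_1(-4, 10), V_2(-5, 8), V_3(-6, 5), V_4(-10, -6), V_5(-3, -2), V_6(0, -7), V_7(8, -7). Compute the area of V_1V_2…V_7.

Apply the surveyor's formula: 2A = Σ (x_i·y_{i+1} − x_{i+1}·y_i), indices taken mod 7.
Cross-terms: 18, 23, 86, 2, 21, 56, 52  ⇒  Σ = 258
Area = |Σ|/2 = 129.

129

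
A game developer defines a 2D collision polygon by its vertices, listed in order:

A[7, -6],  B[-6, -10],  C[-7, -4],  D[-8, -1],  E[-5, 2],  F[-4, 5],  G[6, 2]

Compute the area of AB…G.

Σ = (-106) + (-46) + (-25) + (-21) + (-17) + (-38) + (-50) = -303
Area = |Σ|/2 = 151.5.

151.5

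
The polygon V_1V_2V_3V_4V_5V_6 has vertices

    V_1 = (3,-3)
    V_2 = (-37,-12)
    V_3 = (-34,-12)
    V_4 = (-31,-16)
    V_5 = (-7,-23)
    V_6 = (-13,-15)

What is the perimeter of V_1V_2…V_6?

104

|V_1V_2| = √((-40)² + (-9)²) = √1681 = 41
|V_2V_3| = √((3)² + (0)²) = √9 = 3
|V_3V_4| = √((3)² + (-4)²) = √25 = 5
|V_4V_5| = √((24)² + (-7)²) = √625 = 25
|V_5V_6| = √((-6)² + (8)²) = √100 = 10
|V_6V_1| = √((16)² + (12)²) = √400 = 20
Perimeter = 41 + 3 + 5 + 25 + 10 + 20 = 104.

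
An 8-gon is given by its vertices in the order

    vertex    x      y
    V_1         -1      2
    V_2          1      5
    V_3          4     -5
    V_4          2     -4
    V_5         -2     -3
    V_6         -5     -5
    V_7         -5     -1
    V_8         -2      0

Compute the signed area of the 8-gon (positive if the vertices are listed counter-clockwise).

-41.5

Apply Gauss's area formula: 2A = Σ (x_i·y_{i+1} − x_{i+1}·y_i), indices taken mod 8.
Σ = (-7) + (-25) + (-6) + (-14) + (-5) + (-20) + (-2) + (-4) = -83
Signed area = Σ/2 = -41.5 (negative ⇒ clockwise traversal).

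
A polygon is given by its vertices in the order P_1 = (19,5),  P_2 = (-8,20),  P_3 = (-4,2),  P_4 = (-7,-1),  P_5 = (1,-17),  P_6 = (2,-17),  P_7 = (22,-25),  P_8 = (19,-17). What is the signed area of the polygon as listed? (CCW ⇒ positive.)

741

Σ = (420) + (64) + (18) + (120) + (17) + (324) + (101) + (418) = 1482
Signed area = Σ/2 = 741 (positive ⇒ counter-clockwise traversal).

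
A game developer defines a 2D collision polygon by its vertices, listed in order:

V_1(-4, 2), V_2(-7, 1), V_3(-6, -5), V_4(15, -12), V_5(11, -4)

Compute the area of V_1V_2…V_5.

138

Cross-terms: 10, 41, 147, 72, 6  ⇒  Σ = 276
Area = |Σ|/2 = 138.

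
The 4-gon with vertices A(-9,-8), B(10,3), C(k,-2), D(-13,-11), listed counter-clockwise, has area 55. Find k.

-7

Write out the shoelace sum; only the two edges meeting at C involve k:
2·Area = [(10·(-2) − k·3) + (k·(-11) − (-13)·(-2))] + 58
       = -14·k + 12 = 110
⇒ k = -7.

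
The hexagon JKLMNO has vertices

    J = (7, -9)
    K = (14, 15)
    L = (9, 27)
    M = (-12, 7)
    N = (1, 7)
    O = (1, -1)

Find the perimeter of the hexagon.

98

|JK| = √((7)² + (24)²) = √625 = 25
|KL| = √((-5)² + (12)²) = √169 = 13
|LM| = √((-21)² + (-20)²) = √841 = 29
|MN| = √((13)² + (0)²) = √169 = 13
|NO| = √((0)² + (-8)²) = √64 = 8
|OJ| = √((6)² + (-8)²) = √100 = 10
Perimeter = 25 + 13 + 29 + 13 + 8 + 10 = 98.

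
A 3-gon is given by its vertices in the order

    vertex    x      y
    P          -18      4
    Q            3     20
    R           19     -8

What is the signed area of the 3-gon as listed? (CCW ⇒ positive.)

Apply the shoelace formula: 2A = Σ (x_i·y_{i+1} − x_{i+1}·y_i), indices taken mod 3.
P→Q: (-18)(20) − (3)(4) = -372
Q→R: (3)(-8) − (19)(20) = -404
R→P: (19)(4) − (-18)(-8) = -68
Σ = -844
Signed area = Σ/2 = -422 (negative ⇒ clockwise traversal).

-422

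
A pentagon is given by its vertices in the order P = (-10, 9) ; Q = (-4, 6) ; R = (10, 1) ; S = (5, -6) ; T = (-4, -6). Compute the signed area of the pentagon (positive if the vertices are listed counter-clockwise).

-151.5

Apply Gauss's area formula: 2A = Σ (x_i·y_{i+1} − x_{i+1}·y_i), indices taken mod 5.
Σ = (-24) + (-64) + (-65) + (-54) + (-96) = -303
Signed area = Σ/2 = -151.5 (negative ⇒ clockwise traversal).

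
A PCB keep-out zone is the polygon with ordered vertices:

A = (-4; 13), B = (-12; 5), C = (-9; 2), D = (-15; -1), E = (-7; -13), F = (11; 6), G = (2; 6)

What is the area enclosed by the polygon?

294.5

Σ = (136) + (21) + (39) + (188) + (101) + (54) + (50) = 589
Area = |Σ|/2 = 294.5.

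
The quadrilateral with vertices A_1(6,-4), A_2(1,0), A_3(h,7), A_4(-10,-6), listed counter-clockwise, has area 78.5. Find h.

0

The doubled signed area Σ (x_i y_{i+1} − x_{i+1} y_i) is linear in h.
With h=0 it equals 157; the coefficient of h is -6 (from the two edges through A_3).
So -6·h + 157 = 2·78.5 = 157 ⇒ h = 0.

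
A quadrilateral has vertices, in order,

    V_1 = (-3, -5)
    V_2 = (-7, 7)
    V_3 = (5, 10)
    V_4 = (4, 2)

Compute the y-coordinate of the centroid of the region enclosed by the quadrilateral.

Apply the shoelace formula. First the cross-terms c_i = x_i·y_{i+1} − x_{i+1}·y_i:
  -56, -105, -30, -14  ⇒  2A = -205, A = -102.5.
Then Σ (y_i + y_{i+1})·c_i = -2215, so ȳ = -2215 / (6·(-102.5)) = 443/123.

443/123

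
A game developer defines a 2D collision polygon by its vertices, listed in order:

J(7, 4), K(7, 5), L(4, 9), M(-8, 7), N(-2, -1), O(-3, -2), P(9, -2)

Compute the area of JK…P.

Σ = (7) + (43) + (100) + (22) + (1) + (24) + (50) = 247
Area = |Σ|/2 = 123.5.

123.5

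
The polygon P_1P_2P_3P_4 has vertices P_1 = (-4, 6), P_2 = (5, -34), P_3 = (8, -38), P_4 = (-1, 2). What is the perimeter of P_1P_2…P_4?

|P_1P_2| = √((9)² + (-40)²) = √1681 = 41
|P_2P_3| = √((3)² + (-4)²) = √25 = 5
|P_3P_4| = √((-9)² + (40)²) = √1681 = 41
|P_4P_1| = √((-3)² + (4)²) = √25 = 5
Perimeter = 41 + 5 + 41 + 5 = 92.

92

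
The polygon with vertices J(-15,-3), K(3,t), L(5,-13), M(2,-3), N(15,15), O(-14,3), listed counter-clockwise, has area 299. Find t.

-10

Write out the shoelace sum; only the two edges meeting at K involve t:
2·Area = [((-15)·t − 3·(-3)) + (3·(-13) − 5·t)] + 428
       = -20·t + 398 = 598
⇒ t = -10.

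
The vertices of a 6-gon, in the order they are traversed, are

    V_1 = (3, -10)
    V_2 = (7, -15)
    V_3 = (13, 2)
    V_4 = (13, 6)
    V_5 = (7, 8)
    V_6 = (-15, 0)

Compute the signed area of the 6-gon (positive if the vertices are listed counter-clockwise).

309

Apply the surveyor's formula: 2A = Σ (x_i·y_{i+1} − x_{i+1}·y_i), indices taken mod 6.
V_1→V_2: (3)(-15) − (7)(-10) = 25
V_2→V_3: (7)(2) − (13)(-15) = 209
V_3→V_4: (13)(6) − (13)(2) = 52
V_4→V_5: (13)(8) − (7)(6) = 62
V_5→V_6: (7)(0) − (-15)(8) = 120
V_6→V_1: (-15)(-10) − (3)(0) = 150
Σ = 618
Signed area = Σ/2 = 309 (positive ⇒ counter-clockwise traversal).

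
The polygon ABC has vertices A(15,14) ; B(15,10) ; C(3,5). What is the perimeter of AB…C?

|AB| = √((0)² + (-4)²) = √16 = 4
|BC| = √((-12)² + (-5)²) = √169 = 13
|CA| = √((12)² + (9)²) = √225 = 15
Perimeter = 4 + 13 + 15 = 32.

32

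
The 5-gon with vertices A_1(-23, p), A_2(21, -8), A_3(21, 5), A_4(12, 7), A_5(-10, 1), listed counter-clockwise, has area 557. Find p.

-15

Write out the shoelace sum; only the two edges meeting at A_1 involve p:
2·Area = [((-10)·p − (-23)·1) + ((-23)·(-8) − 21·p)] + 442
       = -31·p + 649 = 1114
⇒ p = -15.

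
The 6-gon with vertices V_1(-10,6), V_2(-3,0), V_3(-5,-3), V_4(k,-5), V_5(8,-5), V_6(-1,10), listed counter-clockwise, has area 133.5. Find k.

-3

Write out the shoelace sum; only the two edges meeting at V_4 involve k:
2·Area = [((-5)·(-5) − k·(-3)) + (k·(-5) − 8·(-5))] + 196
       = -2·k + 261 = 267
⇒ k = -3.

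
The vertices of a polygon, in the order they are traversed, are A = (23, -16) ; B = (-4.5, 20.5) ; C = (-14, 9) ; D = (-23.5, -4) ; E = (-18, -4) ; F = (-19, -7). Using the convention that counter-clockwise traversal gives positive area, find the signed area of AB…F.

725.25

Apply Gauss's area formula: 2A = Σ (x_i·y_{i+1} − x_{i+1}·y_i), indices taken mod 6.
Cross-terms: 399.5, 246.5, 267.5, 22, 50, 465  ⇒  Σ = 1450.5
Signed area = Σ/2 = 725.25 (positive ⇒ counter-clockwise traversal).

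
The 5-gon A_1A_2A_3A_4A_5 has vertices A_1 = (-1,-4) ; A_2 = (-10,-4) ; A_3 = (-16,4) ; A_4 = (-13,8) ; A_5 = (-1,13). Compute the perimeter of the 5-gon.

54

|A_1A_2| = √((-9)² + (0)²) = √81 = 9
|A_2A_3| = √((-6)² + (8)²) = √100 = 10
|A_3A_4| = √((3)² + (4)²) = √25 = 5
|A_4A_5| = √((12)² + (5)²) = √169 = 13
|A_5A_1| = √((0)² + (-17)²) = √289 = 17
Perimeter = 9 + 10 + 5 + 13 + 17 = 54.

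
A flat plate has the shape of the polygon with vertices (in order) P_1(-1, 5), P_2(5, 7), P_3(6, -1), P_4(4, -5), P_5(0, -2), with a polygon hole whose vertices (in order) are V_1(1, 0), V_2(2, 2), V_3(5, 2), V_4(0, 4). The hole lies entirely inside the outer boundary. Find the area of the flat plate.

51.5

Outer boundary:
Apply the shoelace (surveyor's) formula: 2A = Σ (x_i·y_{i+1} − x_{i+1}·y_i), indices taken mod 5.
Cross-terms: -32, -47, -26, -8, -2  ⇒  Σ = -115
Area = |Σ|/2 = 57.5.
Hole:
Apply the shoelace (surveyor's) formula: 2A = Σ (x_i·y_{i+1} − x_{i+1}·y_i), indices taken mod 4.
Cross-terms: 2, -6, 20, -4  ⇒  Σ = 12
Area = |Σ|/2 = 6.
Net area = 57.5 − 6 = 51.5.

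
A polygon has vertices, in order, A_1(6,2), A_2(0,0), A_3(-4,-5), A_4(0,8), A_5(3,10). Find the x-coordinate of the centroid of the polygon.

Apply the shoelace (surveyor's) formula. First the cross-terms c_i = x_i·y_{i+1} − x_{i+1}·y_i:
  0, 0, -32, -24, -54  ⇒  2A = -110, A = -55.
Then Σ (x_i + x_{i+1})·c_i = -430, so x̄ = -430 / (6·(-55)) = 43/33.

43/33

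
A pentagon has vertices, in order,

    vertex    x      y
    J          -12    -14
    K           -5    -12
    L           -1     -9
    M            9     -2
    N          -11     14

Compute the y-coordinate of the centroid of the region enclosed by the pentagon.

-163/132

Apply the shoelace (surveyor's) formula. First the cross-terms c_i = x_i·y_{i+1} − x_{i+1}·y_i:
  74, 33, 83, 104, 322  ⇒  2A = 616, A = 308.
Then Σ (y_i + y_{i+1})·c_i = -2282, so ȳ = -2282 / (6·308) = -163/132.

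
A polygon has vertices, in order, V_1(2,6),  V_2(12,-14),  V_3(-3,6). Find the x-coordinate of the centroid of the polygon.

11/3

Apply the surveyor's formula. First the cross-terms c_i = x_i·y_{i+1} − x_{i+1}·y_i:
  -100, 30, -30  ⇒  2A = -100, A = -50.
Then Σ (x_i + x_{i+1})·c_i = -1100, so x̄ = -1100 / (6·(-50)) = 11/3.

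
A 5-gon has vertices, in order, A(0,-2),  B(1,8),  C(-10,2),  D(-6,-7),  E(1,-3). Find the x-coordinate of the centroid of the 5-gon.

-725/189

Apply the surveyor's formula. First the cross-terms c_i = x_i·y_{i+1} − x_{i+1}·y_i:
  2, 82, 82, 25, -2  ⇒  2A = 189, A = 94.5.
Then Σ (x_i + x_{i+1})·c_i = -2175, so x̄ = -2175 / (6·94.5) = -725/189.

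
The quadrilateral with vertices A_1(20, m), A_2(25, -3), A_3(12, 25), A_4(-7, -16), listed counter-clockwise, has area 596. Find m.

The doubled signed area Σ (x_i y_{i+1} − x_{i+1} y_i) is linear in m.
With m=0 it equals 904; the coefficient of m is -32 (from the two edges through A_1).
So -32·m + 904 = 2·596 = 1192 ⇒ m = -9.

-9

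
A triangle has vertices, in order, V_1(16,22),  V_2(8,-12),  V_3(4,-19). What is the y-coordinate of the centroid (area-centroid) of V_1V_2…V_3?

-3

Apply the shoelace (surveyor's) formula. First the cross-terms c_i = x_i·y_{i+1} − x_{i+1}·y_i:
  -368, -104, 392  ⇒  2A = -80, A = -40.
Then Σ (y_i + y_{i+1})·c_i = 720, so ȳ = 720 / (6·(-40)) = -3.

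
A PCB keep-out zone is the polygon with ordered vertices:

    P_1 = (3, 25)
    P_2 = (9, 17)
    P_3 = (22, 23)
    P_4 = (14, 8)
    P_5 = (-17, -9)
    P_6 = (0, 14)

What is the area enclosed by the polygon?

378.5

P_1→P_2: (3)(17) − (9)(25) = -174
P_2→P_3: (9)(23) − (22)(17) = -167
P_3→P_4: (22)(8) − (14)(23) = -146
P_4→P_5: (14)(-9) − (-17)(8) = 10
P_5→P_6: (-17)(14) − (0)(-9) = -238
P_6→P_1: (0)(25) − (3)(14) = -42
Σ = -757
Area = |Σ|/2 = 378.5.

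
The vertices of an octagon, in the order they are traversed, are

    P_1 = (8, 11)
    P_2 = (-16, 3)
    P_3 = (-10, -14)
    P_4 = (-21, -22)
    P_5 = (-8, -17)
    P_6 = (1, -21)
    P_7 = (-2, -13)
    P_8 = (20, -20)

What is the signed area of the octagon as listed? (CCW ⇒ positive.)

685.5

Apply the shoelace (surveyor's) formula: 2A = Σ (x_i·y_{i+1} − x_{i+1}·y_i), indices taken mod 8.
P_1→P_2: (8)(3) − (-16)(11) = 200
P_2→P_3: (-16)(-14) − (-10)(3) = 254
P_3→P_4: (-10)(-22) − (-21)(-14) = -74
P_4→P_5: (-21)(-17) − (-8)(-22) = 181
P_5→P_6: (-8)(-21) − (1)(-17) = 185
P_6→P_7: (1)(-13) − (-2)(-21) = -55
P_7→P_8: (-2)(-20) − (20)(-13) = 300
P_8→P_1: (20)(11) − (8)(-20) = 380
Σ = 1371
Signed area = Σ/2 = 685.5 (positive ⇒ counter-clockwise traversal).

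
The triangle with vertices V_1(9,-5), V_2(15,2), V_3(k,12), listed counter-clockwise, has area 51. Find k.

9

The doubled signed area Σ (x_i y_{i+1} − x_{i+1} y_i) is linear in k.
With k=0 it equals 165; the coefficient of k is -7 (from the two edges through V_3).
So -7·k + 165 = 2·51 = 102 ⇒ k = 9.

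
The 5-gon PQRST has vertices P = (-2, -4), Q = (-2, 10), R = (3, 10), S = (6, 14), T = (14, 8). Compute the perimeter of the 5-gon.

|PQ| = √((0)² + (14)²) = √196 = 14
|QR| = √((5)² + (0)²) = √25 = 5
|RS| = √((3)² + (4)²) = √25 = 5
|ST| = √((8)² + (-6)²) = √100 = 10
|TP| = √((-16)² + (-12)²) = √400 = 20
Perimeter = 14 + 5 + 5 + 10 + 20 = 54.

54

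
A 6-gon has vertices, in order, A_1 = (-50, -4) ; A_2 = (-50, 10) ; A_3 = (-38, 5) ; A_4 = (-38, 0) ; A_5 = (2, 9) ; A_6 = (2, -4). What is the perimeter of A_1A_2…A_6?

138

|A_1A_2| = √((0)² + (14)²) = √196 = 14
|A_2A_3| = √((12)² + (-5)²) = √169 = 13
|A_3A_4| = √((0)² + (-5)²) = √25 = 5
|A_4A_5| = √((40)² + (9)²) = √1681 = 41
|A_5A_6| = √((0)² + (-13)²) = √169 = 13
|A_6A_1| = √((-52)² + (0)²) = √2704 = 52
Perimeter = 14 + 13 + 5 + 41 + 13 + 52 = 138.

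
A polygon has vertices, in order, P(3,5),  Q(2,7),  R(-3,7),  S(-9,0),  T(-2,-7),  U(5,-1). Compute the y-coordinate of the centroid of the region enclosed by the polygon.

146/237

Apply the shoelace formula. First the cross-terms c_i = x_i·y_{i+1} − x_{i+1}·y_i:
  11, 35, 63, 63, 37, 28  ⇒  2A = 237, A = 118.5.
Then Σ (y_i + y_{i+1})·c_i = 438, so ȳ = 438 / (6·118.5) = 146/237.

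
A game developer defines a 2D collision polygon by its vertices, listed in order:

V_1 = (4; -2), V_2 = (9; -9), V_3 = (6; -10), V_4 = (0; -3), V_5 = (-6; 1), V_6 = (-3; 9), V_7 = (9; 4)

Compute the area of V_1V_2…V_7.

134

Σ = (-18) + (-36) + (-18) + (-18) + (-51) + (-93) + (-34) = -268
Area = |Σ|/2 = 134.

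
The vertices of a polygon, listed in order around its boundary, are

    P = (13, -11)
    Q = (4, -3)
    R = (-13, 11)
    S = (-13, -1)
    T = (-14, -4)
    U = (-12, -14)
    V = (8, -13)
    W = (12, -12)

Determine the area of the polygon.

352

Apply the shoelace formula: 2A = Σ (x_i·y_{i+1} − x_{i+1}·y_i), indices taken mod 8.
P→Q: (13)(-3) − (4)(-11) = 5
Q→R: (4)(11) − (-13)(-3) = 5
R→S: (-13)(-1) − (-13)(11) = 156
S→T: (-13)(-4) − (-14)(-1) = 38
T→U: (-14)(-14) − (-12)(-4) = 148
U→V: (-12)(-13) − (8)(-14) = 268
V→W: (8)(-12) − (12)(-13) = 60
W→P: (12)(-11) − (13)(-12) = 24
Σ = 704
Area = |Σ|/2 = 352.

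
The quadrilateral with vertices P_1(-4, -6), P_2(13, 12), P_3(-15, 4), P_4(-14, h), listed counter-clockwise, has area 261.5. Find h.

The doubled signed area Σ (x_i y_{i+1} − x_{i+1} y_i) is linear in h.
With h=0 it equals 402; the coefficient of h is -11 (from the two edges through P_4).
So -11·h + 402 = 2·261.5 = 523 ⇒ h = -11.

-11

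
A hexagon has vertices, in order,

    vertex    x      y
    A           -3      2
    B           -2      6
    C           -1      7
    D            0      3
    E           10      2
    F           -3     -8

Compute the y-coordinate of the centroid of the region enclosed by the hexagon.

Apply the shoelace (surveyor's) formula. First the cross-terms c_i = x_i·y_{i+1} − x_{i+1}·y_i:
  -14, -8, -3, -30, -74, -30  ⇒  2A = -159, A = -79.5.
Then Σ (y_i + y_{i+1})·c_i = 228, so ȳ = 228 / (6·(-79.5)) = -76/159.

-76/159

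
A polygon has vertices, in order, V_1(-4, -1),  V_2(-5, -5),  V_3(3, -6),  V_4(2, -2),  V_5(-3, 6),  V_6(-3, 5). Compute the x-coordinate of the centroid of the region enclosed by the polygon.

Apply the surveyor's formula. First the cross-terms c_i = x_i·y_{i+1} − x_{i+1}·y_i:
  15, 45, 6, 6, 3, 23  ⇒  2A = 98, A = 49.
Then Σ (x_i + x_{i+1})·c_i = -380, so x̄ = -380 / (6·49) = -190/147.

-190/147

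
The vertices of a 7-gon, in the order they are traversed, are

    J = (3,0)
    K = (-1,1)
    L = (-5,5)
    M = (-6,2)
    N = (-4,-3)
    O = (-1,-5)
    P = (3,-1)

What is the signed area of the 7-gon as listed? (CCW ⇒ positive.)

42.5

Apply the shoelace (surveyor's) formula: 2A = Σ (x_i·y_{i+1} − x_{i+1}·y_i), indices taken mod 7.
Σ = (3) + (0) + (20) + (26) + (17) + (16) + (3) = 85
Signed area = Σ/2 = 42.5 (positive ⇒ counter-clockwise traversal).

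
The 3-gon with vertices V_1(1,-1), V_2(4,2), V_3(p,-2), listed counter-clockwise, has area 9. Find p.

Write out the shoelace sum; only the two edges meeting at V_3 involve p:
2·Area = [(4·(-2) − p·2) + (p·(-1) − 1·(-2))] + 6
       = -3·p + 0 = 18
⇒ p = -6.

-6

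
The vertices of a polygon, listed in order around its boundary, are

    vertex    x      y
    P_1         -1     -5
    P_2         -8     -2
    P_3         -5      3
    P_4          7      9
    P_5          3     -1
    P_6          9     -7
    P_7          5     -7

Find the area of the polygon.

Apply the surveyor's formula: 2A = Σ (x_i·y_{i+1} − x_{i+1}·y_i), indices taken mod 7.
Σ = (-38) + (-34) + (-66) + (-34) + (-12) + (-28) + (-32) = -244
Area = |Σ|/2 = 122.

122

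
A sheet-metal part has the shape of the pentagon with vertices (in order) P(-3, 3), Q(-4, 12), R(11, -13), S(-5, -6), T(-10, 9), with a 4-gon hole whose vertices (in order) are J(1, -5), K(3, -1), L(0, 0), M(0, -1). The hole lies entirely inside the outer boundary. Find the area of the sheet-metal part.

164

Outer boundary:
Apply the surveyor's formula: 2A = Σ (x_i·y_{i+1} − x_{i+1}·y_i), indices taken mod 5.
Σ = (-24) + (-80) + (-131) + (-105) + (-3) = -343
Area = |Σ|/2 = 171.5.
Hole:
Apply Gauss's area formula: 2A = Σ (x_i·y_{i+1} − x_{i+1}·y_i), indices taken mod 4.
J→K: (1)(-1) − (3)(-5) = 14
K→L: (3)(0) − (0)(-1) = 0
L→M: (0)(-1) − (0)(0) = 0
M→J: (0)(-5) − (1)(-1) = 1
Σ = 15
Area = |Σ|/2 = 7.5.
Net area = 171.5 − 7.5 = 164.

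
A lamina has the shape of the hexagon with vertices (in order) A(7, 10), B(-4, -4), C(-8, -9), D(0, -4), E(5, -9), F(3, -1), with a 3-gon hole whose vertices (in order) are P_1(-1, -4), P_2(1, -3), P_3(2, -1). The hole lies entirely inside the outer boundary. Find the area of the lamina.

62

Outer boundary:
Apply Gauss's area formula: 2A = Σ (x_i·y_{i+1} − x_{i+1}·y_i), indices taken mod 6.
A→B: (7)(-4) − (-4)(10) = 12
B→C: (-4)(-9) − (-8)(-4) = 4
C→D: (-8)(-4) − (0)(-9) = 32
D→E: (0)(-9) − (5)(-4) = 20
E→F: (5)(-1) − (3)(-9) = 22
F→A: (3)(10) − (7)(-1) = 37
Σ = 127
Area = |Σ|/2 = 63.5.
Hole:
Apply Gauss's area formula: 2A = Σ (x_i·y_{i+1} − x_{i+1}·y_i), indices taken mod 3.
Cross-terms: 7, 5, -9  ⇒  Σ = 3
Area = |Σ|/2 = 1.5.
Net area = 63.5 − 1.5 = 62.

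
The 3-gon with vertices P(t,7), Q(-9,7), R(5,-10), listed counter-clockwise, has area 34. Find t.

-5

The doubled signed area Σ (x_i y_{i+1} − x_{i+1} y_i) is linear in t.
With t=0 it equals 153; the coefficient of t is 17 (from the two edges through P).
So 17·t + 153 = 2·34 = 68 ⇒ t = -5.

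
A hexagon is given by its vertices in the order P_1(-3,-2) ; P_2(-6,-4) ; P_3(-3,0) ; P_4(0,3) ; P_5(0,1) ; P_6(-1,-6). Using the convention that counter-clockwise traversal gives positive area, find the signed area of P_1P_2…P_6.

-18

P_1→P_2: (-3)(-4) − (-6)(-2) = 0
P_2→P_3: (-6)(0) − (-3)(-4) = -12
P_3→P_4: (-3)(3) − (0)(0) = -9
P_4→P_5: (0)(1) − (0)(3) = 0
P_5→P_6: (0)(-6) − (-1)(1) = 1
P_6→P_1: (-1)(-2) − (-3)(-6) = -16
Σ = -36
Signed area = Σ/2 = -18 (negative ⇒ clockwise traversal).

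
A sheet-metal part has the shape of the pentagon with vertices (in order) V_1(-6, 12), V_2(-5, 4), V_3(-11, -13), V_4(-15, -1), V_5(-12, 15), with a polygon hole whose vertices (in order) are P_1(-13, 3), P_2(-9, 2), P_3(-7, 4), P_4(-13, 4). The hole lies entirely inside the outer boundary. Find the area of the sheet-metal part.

Outer boundary:
Σ = (36) + (109) + (-184) + (-237) + (-54) = -330
Area = |Σ|/2 = 165.
Hole:
Cross-terms: 1, -22, 24, 13  ⇒  Σ = 16
Area = |Σ|/2 = 8.
Net area = 165 − 8 = 157.

157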